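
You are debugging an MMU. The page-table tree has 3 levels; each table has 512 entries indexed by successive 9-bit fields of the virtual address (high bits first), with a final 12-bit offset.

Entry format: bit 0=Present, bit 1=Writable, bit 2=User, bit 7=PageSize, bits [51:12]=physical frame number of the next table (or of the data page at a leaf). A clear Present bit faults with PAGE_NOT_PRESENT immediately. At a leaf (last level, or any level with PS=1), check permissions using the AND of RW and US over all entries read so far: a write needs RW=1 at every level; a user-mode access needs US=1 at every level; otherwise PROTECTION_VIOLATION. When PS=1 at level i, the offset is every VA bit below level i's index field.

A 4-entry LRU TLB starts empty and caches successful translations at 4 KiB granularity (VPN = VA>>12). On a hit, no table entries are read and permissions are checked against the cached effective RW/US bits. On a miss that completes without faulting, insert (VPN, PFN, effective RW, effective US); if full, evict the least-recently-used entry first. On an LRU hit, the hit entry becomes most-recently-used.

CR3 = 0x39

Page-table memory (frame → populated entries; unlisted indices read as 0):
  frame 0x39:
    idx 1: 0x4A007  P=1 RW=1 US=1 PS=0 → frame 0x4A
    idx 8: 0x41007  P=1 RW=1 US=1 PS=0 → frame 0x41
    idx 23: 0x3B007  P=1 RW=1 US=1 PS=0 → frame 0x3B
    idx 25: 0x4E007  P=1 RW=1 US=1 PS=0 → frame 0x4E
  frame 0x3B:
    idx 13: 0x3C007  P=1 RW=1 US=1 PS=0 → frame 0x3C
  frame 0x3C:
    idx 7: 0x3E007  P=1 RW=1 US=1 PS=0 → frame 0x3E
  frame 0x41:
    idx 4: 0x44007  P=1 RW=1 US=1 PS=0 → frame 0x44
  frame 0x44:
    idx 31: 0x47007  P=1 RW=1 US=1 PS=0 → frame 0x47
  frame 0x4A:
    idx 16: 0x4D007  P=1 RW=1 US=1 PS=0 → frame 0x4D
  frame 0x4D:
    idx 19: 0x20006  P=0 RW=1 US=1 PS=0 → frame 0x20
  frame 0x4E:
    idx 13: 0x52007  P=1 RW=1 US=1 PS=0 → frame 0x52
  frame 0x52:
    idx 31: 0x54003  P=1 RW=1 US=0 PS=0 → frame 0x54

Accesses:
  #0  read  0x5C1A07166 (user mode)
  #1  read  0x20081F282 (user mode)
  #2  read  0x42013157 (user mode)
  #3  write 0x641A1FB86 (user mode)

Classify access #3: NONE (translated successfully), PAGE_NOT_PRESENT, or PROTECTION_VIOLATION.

Walk each access:
#0 VA=0x5C1A07166 (r,user):
  L0 @0x39[23] → 0x3B007  P=1,RW=1,US=1,PS=0
  L1 @0x3B[13] → 0x3C007  P=1,RW=1,US=1,PS=0
  L2 @0x3C[7] → 0x3E007  P=1,RW=1,US=1,PS=0
  → PA=0x3E166  (3 entries read)
#1 VA=0x20081F282 (r,user):
  L0 @0x39[8] → 0x41007  P=1,RW=1,US=1,PS=0
  L1 @0x41[4] → 0x44007  P=1,RW=1,US=1,PS=0
  L2 @0x44[31] → 0x47007  P=1,RW=1,US=1,PS=0
  → PA=0x47282  (3 entries read)
#2 VA=0x42013157 (r,user):
  L0 @0x39[1] → 0x4A007  P=1,RW=1,US=1,PS=0
  L1 @0x4A[16] → 0x4D007  P=1,RW=1,US=1,PS=0
  L2 @0x4D[19] → 0x20006  P=0,RW=1,US=1,PS=0
  ⇒ fault: PAGE_NOT_PRESENT  — 3 lookups
#3 VA=0x641A1FB86 (w,user):
  L0 @0x39[25] → 0x4E007  P=1,RW=1,US=1,PS=0
  L1 @0x4E[13] → 0x52007  P=1,RW=1,US=1,PS=0
  L2 @0x52[31] → 0x54003  P=1,RW=1,US=0,PS=0
  ⇒ fault: PROTECTION_VIOLATION  — 3 lookups

Access #3 fault: PROTECTION_VIOLATION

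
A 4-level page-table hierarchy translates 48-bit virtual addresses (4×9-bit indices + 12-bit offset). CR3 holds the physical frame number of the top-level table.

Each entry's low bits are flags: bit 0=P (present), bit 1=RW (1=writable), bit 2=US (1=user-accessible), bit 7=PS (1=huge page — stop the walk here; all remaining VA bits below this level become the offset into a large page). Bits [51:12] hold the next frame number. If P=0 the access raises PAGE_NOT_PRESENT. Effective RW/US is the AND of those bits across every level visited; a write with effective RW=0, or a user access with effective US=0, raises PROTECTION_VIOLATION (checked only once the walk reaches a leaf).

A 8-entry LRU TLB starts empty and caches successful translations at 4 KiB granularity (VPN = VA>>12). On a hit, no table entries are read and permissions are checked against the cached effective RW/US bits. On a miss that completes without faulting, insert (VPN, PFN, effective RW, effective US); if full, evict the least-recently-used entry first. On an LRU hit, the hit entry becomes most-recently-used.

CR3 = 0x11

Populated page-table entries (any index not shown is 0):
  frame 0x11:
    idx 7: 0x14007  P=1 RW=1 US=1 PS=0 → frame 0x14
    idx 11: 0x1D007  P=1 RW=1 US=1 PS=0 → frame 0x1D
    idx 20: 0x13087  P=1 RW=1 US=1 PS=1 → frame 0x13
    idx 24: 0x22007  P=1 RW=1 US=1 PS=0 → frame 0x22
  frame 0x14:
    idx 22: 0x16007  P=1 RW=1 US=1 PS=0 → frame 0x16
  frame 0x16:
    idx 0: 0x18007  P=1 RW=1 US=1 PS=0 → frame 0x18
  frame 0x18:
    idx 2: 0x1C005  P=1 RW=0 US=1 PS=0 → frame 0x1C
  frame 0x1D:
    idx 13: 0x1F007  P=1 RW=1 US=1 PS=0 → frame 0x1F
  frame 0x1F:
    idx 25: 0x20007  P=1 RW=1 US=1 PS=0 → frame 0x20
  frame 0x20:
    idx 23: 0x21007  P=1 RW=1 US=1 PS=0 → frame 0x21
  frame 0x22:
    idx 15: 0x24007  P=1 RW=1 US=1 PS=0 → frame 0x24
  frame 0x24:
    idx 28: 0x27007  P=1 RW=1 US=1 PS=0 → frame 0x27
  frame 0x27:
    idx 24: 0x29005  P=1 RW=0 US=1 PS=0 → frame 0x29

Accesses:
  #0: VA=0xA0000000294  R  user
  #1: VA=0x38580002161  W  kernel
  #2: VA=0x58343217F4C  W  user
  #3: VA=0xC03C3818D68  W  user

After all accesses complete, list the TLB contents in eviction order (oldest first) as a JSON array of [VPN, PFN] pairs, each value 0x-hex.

Trace:
#0 VA=0xA0000000294 (r,user):
  L0 @0x11[20] → 0x13087  P=1,RW=1,US=1,PS=1
  ✓ 0x13294 (huge @L0)  — 1 lookups
#1 VA=0x38580002161 (w,kernel):
  L0 @0x11[7] → 0x14007  P=1,RW=1,US=1,PS=0
  L1 @0x14[22] → 0x16007  P=1,RW=1,US=1,PS=0
  L2 @0x16[0] → 0x18007  P=1,RW=1,US=1,PS=0
  L3 @0x18[2] → 0x1C005  P=1,RW=0,US=1,PS=0
  ⇒ fault: PROTECTION_VIOLATION  — 4 lookups
#2 VA=0x58343217F4C (w,user):
  L0 @0x11[11] → 0x1D007  P=1,RW=1,US=1,PS=0
  L1 @0x1D[13] → 0x1F007  P=1,RW=1,US=1,PS=0
  L2 @0x1F[25] → 0x20007  P=1,RW=1,US=1,PS=0
  L3 @0x20[23] → 0x21007  P=1,RW=1,US=1,PS=0
  ✓ 0x21F4C  — 4 lookups
#3 VA=0xC03C3818D68 (w,user):
  L0 @0x11[24] → 0x22007  P=1,RW=1,US=1,PS=0
  L1 @0x22[15] → 0x24007  P=1,RW=1,US=1,PS=0
  L2 @0x24[28] → 0x27007  P=1,RW=1,US=1,PS=0
  L3 @0x27[24] → 0x29005  P=1,RW=0,US=1,PS=0
  ⇒ fault: PROTECTION_VIOLATION  — 4 lookups

TLB: [["0xA0000000", "0x13"], ["0x58343217", "0x21"]]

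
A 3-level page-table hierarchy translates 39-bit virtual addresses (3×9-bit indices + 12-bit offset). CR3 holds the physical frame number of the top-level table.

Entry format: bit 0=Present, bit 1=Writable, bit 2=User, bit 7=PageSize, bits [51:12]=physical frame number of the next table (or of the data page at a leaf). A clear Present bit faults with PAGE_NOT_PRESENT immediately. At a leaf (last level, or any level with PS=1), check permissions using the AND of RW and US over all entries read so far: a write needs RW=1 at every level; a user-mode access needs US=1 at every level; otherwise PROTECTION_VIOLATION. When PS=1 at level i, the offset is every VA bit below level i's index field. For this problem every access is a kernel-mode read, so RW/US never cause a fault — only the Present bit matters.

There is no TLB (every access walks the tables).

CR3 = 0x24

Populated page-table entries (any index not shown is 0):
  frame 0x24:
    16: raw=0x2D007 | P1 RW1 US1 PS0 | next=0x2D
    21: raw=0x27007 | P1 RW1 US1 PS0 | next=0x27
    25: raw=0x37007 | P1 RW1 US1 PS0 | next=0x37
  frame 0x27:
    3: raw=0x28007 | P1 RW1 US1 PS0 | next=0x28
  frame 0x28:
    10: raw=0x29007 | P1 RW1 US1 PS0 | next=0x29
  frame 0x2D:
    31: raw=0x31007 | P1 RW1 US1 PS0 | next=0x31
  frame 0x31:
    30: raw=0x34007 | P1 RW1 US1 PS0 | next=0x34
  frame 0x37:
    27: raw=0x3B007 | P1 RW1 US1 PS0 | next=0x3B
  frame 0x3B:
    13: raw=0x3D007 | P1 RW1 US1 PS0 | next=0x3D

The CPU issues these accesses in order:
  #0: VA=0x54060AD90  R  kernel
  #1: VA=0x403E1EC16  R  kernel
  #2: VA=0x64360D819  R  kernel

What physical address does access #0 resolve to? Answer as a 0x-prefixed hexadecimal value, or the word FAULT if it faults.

Per-access translation:
#0 VA=0x54060AD90 (r,kernel):
  lvl0: tbl 0x24, slot 21 ⇒ 0x27007 (P1/RW1/US1/PS0)
  lvl1: tbl 0x27, slot 3 ⇒ 0x28007 (P1/RW1/US1/PS0)
  lvl2: tbl 0x28, slot 10 ⇒ 0x29007 (P1/RW1/US1/PS0)
  ✓ 0x29D90  — 3 lookups
#1 VA=0x403E1EC16 (r,kernel):
  lvl0: tbl 0x24, slot 16 ⇒ 0x2D007 (P1/RW1/US1/PS0)
  lvl1: tbl 0x2D, slot 31 ⇒ 0x31007 (P1/RW1/US1/PS0)
  lvl2: tbl 0x31, slot 30 ⇒ 0x34007 (P1/RW1/US1/PS0)
  ✓ 0x34C16  — 3 lookups
#2 VA=0x64360D819 (r,kernel):
  lvl0: tbl 0x24, slot 25 ⇒ 0x37007 (P1/RW1/US1/PS0)
  lvl1: tbl 0x37, slot 27 ⇒ 0x3B007 (P1/RW1/US1/PS0)
  lvl2: tbl 0x3B, slot 13 ⇒ 0x3D007 (P1/RW1/US1/PS0)
  ✓ 0x3D819  — 3 lookups

Access #0 PA: 0x29D90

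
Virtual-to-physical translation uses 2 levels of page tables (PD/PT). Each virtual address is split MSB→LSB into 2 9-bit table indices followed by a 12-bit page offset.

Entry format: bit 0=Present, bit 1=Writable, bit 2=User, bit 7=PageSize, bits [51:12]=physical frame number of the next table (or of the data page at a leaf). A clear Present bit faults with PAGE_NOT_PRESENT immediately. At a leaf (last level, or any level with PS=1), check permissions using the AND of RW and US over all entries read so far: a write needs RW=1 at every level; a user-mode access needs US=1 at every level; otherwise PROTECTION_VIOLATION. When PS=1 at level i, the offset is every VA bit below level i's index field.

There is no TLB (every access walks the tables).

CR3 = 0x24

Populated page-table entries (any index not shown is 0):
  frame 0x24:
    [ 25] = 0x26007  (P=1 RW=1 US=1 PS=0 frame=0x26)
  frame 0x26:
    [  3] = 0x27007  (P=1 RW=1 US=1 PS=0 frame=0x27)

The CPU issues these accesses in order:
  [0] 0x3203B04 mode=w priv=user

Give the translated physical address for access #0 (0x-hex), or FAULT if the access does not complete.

Per-access translation:
#0 VA=0x3203B04 (w,user):
  L0: frame=0x24 idx=25 entry=0x26007 [P=1 RW=1 US=1 PS=0]
  L1: frame=0x26 idx=3 entry=0x27007 [P=1 RW=1 US=1 PS=0]
  → PA=0x27B04  (2 entries read)

Access #0 PA: 0x27B04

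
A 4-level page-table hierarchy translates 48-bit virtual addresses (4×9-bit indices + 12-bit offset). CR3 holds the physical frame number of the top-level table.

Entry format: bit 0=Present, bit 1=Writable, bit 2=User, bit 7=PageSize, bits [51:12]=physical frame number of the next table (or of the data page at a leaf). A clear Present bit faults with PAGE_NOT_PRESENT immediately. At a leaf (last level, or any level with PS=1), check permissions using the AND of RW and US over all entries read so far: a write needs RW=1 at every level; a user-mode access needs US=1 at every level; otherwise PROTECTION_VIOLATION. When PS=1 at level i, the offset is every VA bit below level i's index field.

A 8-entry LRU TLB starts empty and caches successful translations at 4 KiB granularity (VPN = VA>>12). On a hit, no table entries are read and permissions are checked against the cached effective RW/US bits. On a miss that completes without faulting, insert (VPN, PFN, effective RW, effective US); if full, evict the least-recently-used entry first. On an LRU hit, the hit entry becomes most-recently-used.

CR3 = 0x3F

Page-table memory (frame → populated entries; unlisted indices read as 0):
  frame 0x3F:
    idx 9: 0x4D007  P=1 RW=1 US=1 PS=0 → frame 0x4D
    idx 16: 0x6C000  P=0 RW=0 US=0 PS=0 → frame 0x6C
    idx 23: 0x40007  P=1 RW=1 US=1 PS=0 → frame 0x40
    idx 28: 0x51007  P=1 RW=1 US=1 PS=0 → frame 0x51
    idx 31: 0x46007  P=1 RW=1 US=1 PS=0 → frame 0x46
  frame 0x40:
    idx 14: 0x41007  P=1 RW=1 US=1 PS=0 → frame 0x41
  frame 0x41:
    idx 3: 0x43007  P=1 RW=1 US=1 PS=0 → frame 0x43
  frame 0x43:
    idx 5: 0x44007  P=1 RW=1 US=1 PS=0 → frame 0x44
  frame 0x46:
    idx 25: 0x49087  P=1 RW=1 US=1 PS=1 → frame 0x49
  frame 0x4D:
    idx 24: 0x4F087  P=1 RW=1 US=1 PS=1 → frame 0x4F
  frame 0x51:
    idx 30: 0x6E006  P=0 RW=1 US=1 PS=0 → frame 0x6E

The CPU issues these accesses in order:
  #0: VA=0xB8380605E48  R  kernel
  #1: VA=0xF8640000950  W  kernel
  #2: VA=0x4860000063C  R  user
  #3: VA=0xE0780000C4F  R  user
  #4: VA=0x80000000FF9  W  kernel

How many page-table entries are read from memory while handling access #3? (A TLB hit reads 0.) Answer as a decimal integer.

Walk each access:
#0 VA=0xB8380605E48 (r,kernel):
  L0: frame=0x3F idx=23 entry=0x40007 [P=1 RW=1 US=1 PS=0]
  L1: frame=0x40 idx=14 entry=0x41007 [P=1 RW=1 US=1 PS=0]
  L2: frame=0x41 idx=3 entry=0x43007 [P=1 RW=1 US=1 PS=0]
  L3: frame=0x43 idx=5 entry=0x44007 [P=1 RW=1 US=1 PS=0]
  ⇒ phys 0x44E48  [4 reads]
#1 VA=0xF8640000950 (w,kernel):
  L0: frame=0x3F idx=31 entry=0x46007 [P=1 RW=1 US=1 PS=0]
  L1: frame=0x46 idx=25 entry=0x49087 [P=1 RW=1 US=1 PS=1]
  ⇒ phys 0x49950 (huge @L1)  [2 reads]
#2 VA=0x4860000063C (r,user):
  L0: frame=0x3F idx=9 entry=0x4D007 [P=1 RW=1 US=1 PS=0]
  L1: frame=0x4D idx=24 entry=0x4F087 [P=1 RW=1 US=1 PS=1]
  ⇒ phys 0x4F63C (huge @L1)  [2 reads]
#3 VA=0xE0780000C4F (r,user):
  L0: frame=0x3F idx=28 entry=0x51007 [P=1 RW=1 US=1 PS=0]
  L1: frame=0x51 idx=30 entry=0x6E006 [P=0 RW=1 US=1 PS=0]
  ⇒ fault: PAGE_NOT_PRESENT  — 2 lookups
#4 VA=0x80000000FF9 (w,kernel):
  L0: frame=0x3F idx=16 entry=0x6C000 [P=0 RW=0 US=0 PS=0]
  ⇒ fault: PAGE_NOT_PRESENT  — 1 lookups

Entries read for #3: 2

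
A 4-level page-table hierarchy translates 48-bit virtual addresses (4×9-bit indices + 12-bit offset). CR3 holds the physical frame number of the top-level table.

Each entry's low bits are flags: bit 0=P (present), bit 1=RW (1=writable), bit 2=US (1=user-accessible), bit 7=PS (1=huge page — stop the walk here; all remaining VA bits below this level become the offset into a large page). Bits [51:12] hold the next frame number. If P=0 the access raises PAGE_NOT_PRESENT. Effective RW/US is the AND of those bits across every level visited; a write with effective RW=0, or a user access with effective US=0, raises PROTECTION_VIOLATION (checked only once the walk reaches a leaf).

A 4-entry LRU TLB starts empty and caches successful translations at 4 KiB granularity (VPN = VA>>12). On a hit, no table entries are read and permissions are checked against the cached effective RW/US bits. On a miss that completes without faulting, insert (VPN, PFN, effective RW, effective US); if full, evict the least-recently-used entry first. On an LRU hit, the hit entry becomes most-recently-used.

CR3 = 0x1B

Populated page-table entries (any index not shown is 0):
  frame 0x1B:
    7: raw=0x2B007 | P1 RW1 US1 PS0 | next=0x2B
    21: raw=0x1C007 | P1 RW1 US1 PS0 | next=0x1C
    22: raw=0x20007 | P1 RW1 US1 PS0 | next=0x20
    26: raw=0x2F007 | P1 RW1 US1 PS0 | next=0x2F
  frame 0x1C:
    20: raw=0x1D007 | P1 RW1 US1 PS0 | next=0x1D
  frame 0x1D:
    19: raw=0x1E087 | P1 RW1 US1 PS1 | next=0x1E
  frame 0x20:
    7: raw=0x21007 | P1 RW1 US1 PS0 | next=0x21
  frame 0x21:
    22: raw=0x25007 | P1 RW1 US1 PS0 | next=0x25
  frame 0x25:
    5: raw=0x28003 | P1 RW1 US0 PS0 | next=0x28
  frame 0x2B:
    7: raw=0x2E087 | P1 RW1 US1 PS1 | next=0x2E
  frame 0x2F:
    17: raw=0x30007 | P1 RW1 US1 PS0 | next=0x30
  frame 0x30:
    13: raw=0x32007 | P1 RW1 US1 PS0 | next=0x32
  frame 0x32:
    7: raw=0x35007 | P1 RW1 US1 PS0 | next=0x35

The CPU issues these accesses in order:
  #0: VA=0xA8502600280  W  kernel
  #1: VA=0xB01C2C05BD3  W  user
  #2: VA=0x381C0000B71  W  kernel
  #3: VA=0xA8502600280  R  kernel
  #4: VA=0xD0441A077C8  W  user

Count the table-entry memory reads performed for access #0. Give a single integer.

Walk each access:
#0 VA=0xA8502600280 (w,kernel):
  L0: frame=0x1B idx=21 entry=0x1C007 [P=1 RW=1 US=1 PS=0]
  L1: frame=0x1C idx=20 entry=0x1D007 [P=1 RW=1 US=1 PS=0]
  L2: frame=0x1D idx=19 entry=0x1E087 [P=1 RW=1 US=1 PS=1]
  ✓ 0x1E280 (huge @L2)  — 3 lookups
#1 VA=0xB01C2C05BD3 (w,user):
  L0: frame=0x1B idx=22 entry=0x20007 [P=1 RW=1 US=1 PS=0]
  L1: frame=0x20 idx=7 entry=0x21007 [P=1 RW=1 US=1 PS=0]
  L2: frame=0x21 idx=22 entry=0x25007 [P=1 RW=1 US=1 PS=0]
  L3: frame=0x25 idx=5 entry=0x28003 [P=1 RW=1 US=0 PS=0]
  ✗ PROTECTION_VIOLATION  [4 reads]
#2 VA=0x381C0000B71 (w,kernel):
  L0: frame=0x1B idx=7 entry=0x2B007 [P=1 RW=1 US=1 PS=0]
  L1: frame=0x2B idx=7 entry=0x2E087 [P=1 RW=1 US=1 PS=1]
  ✓ 0x2EB71 (huge @L1)  — 2 lookups
#3 VA=0xA8502600280 (r,kernel):
  TLB hit vpn=0xA8502600 → PA=0x1E280
#4 VA=0xD0441A077C8 (w,user):
  L0: frame=0x1B idx=26 entry=0x2F007 [P=1 RW=1 US=1 PS=0]
  L1: frame=0x2F idx=17 entry=0x30007 [P=1 RW=1 US=1 PS=0]
  L2: frame=0x30 idx=13 entry=0x32007 [P=1 RW=1 US=1 PS=0]
  L3: frame=0x32 idx=7 entry=0x35007 [P=1 RW=1 US=1 PS=0]
  ✓ 0x357C8  — 4 lookups

Entries read for #0: 3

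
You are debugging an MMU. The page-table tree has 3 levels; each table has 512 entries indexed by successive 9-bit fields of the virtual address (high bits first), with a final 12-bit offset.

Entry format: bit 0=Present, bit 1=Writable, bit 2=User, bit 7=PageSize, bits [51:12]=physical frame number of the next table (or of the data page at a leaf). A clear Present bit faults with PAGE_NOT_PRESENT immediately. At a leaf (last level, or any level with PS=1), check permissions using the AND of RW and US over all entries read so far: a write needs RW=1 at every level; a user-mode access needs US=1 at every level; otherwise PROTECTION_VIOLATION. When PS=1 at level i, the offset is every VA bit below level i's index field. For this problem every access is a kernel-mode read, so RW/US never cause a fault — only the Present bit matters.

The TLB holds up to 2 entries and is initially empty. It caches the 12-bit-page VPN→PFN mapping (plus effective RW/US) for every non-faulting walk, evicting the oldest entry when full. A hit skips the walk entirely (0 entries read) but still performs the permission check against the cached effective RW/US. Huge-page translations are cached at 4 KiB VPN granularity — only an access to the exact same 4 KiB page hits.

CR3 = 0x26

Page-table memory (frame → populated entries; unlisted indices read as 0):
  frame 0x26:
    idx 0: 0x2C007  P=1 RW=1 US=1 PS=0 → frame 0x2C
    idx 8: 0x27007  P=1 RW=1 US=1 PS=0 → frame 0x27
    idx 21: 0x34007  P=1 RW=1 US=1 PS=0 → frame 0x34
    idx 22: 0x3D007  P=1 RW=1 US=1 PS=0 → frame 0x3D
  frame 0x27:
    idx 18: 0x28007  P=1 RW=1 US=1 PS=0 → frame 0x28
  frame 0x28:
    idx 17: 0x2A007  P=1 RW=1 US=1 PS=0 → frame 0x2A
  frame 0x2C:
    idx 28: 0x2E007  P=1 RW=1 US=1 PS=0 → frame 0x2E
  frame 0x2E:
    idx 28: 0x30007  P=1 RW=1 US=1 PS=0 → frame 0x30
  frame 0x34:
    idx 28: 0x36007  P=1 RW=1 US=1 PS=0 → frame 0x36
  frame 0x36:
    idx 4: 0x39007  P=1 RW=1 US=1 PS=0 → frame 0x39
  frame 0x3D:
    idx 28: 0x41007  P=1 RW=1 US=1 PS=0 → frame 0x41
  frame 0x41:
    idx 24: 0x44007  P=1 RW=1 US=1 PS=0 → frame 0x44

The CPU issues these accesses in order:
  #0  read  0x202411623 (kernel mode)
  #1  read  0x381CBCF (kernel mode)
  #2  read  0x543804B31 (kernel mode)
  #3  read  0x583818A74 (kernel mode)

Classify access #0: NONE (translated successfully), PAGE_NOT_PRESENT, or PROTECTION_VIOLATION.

Trace:
#0 VA=0x202411623 (r,kernel):
  [0] read 0x26 idx=8: raw=0x27007 flags P=1 W=1 U=1 S=0
  [1] read 0x27 idx=18: raw=0x28007 flags P=1 W=1 U=1 S=0
  [2] read 0x28 idx=17: raw=0x2A007 flags P=1 W=1 U=1 S=0
  ✓ 0x2A623  — 3 lookups
#1 VA=0x381CBCF (r,kernel):
  [0] read 0x26 idx=0: raw=0x2C007 flags P=1 W=1 U=1 S=0
  [1] read 0x2C idx=28: raw=0x2E007 flags P=1 W=1 U=1 S=0
  [2] read 0x2E idx=28: raw=0x30007 flags P=1 W=1 U=1 S=0
  ✓ 0x30BCF  — 3 lookups
#2 VA=0x543804B31 (r,kernel):
  [0] read 0x26 idx=21: raw=0x34007 flags P=1 W=1 U=1 S=0
  [1] read 0x34 idx=28: raw=0x36007 flags P=1 W=1 U=1 S=0
  [2] read 0x36 idx=4: raw=0x39007 flags P=1 W=1 U=1 S=0
  ✓ 0x39B31  — 3 lookups
#3 VA=0x583818A74 (r,kernel):
  [0] read 0x26 idx=22: raw=0x3D007 flags P=1 W=1 U=1 S=0
  [1] read 0x3D idx=28: raw=0x41007 flags P=1 W=1 U=1 S=0
  [2] read 0x41 idx=24: raw=0x44007 flags P=1 W=1 U=1 S=0
  ✓ 0x44A74  — 3 lookups

Access #0 fault: NONE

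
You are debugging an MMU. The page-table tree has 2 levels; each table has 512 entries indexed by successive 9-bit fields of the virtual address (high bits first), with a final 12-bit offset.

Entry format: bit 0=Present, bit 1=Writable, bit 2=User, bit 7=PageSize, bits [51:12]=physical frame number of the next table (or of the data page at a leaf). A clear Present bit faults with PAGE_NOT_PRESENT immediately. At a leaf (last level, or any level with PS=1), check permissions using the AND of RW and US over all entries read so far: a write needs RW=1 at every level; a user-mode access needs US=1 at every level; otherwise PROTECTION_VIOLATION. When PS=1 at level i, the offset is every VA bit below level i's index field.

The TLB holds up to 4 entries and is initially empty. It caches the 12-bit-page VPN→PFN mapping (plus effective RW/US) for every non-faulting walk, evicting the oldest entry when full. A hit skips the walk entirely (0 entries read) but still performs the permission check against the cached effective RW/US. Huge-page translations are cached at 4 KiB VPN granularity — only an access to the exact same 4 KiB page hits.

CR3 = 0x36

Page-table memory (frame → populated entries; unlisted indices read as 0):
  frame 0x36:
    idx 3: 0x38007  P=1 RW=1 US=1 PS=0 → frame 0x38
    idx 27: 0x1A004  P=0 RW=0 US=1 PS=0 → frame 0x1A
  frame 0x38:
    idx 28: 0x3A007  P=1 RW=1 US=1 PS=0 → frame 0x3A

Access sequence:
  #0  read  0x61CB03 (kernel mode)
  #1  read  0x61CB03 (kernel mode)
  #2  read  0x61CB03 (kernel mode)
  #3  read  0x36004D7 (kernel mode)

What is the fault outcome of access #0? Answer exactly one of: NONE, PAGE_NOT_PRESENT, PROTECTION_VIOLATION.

Trace:
#0 VA=0x61CB03 (r,kernel):
  [0] read 0x36 idx=3: raw=0x38007 flags P=1 W=1 U=1 S=0
  [1] read 0x38 idx=28: raw=0x3A007 flags P=1 W=1 U=1 S=0
  ✓ 0x3AB03  — 2 lookups
#1 VA=0x61CB03 (r,kernel):
  TLB hit vpn=0x61C → PA=0x3AB03
#2 VA=0x61CB03 (r,kernel):
  TLB hit vpn=0x61C → PA=0x3AB03
#3 VA=0x36004D7 (r,kernel):
  [0] read 0x36 idx=27: raw=0x1A004 flags P=0 W=0 U=1 S=0
  ⇒ fault: PAGE_NOT_PRESENT  — 1 lookups

Access #0 fault: NONE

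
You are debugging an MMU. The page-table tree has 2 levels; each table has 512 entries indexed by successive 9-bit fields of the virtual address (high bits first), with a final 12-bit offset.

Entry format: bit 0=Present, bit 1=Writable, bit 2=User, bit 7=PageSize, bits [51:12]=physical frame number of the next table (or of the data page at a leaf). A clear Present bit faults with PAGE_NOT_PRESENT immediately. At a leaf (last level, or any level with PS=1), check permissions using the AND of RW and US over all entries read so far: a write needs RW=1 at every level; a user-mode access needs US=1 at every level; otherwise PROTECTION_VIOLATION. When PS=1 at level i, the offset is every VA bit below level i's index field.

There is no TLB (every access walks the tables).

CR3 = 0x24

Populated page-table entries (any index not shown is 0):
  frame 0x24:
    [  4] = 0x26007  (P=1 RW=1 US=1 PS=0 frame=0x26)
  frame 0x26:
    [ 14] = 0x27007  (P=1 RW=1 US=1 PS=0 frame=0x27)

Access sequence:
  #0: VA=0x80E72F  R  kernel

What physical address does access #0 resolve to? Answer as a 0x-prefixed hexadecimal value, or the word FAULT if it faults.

Walk each access:
#0 VA=0x80E72F (r,kernel):
  lvl0: tbl 0x24, slot 4 ⇒ 0x26007 (P1/RW1/US1/PS0)
  lvl1: tbl 0x26, slot 14 ⇒ 0x27007 (P1/RW1/US1/PS0)
  ⇒ phys 0x2772F  [2 reads]

Access #0 PA: 0x2772F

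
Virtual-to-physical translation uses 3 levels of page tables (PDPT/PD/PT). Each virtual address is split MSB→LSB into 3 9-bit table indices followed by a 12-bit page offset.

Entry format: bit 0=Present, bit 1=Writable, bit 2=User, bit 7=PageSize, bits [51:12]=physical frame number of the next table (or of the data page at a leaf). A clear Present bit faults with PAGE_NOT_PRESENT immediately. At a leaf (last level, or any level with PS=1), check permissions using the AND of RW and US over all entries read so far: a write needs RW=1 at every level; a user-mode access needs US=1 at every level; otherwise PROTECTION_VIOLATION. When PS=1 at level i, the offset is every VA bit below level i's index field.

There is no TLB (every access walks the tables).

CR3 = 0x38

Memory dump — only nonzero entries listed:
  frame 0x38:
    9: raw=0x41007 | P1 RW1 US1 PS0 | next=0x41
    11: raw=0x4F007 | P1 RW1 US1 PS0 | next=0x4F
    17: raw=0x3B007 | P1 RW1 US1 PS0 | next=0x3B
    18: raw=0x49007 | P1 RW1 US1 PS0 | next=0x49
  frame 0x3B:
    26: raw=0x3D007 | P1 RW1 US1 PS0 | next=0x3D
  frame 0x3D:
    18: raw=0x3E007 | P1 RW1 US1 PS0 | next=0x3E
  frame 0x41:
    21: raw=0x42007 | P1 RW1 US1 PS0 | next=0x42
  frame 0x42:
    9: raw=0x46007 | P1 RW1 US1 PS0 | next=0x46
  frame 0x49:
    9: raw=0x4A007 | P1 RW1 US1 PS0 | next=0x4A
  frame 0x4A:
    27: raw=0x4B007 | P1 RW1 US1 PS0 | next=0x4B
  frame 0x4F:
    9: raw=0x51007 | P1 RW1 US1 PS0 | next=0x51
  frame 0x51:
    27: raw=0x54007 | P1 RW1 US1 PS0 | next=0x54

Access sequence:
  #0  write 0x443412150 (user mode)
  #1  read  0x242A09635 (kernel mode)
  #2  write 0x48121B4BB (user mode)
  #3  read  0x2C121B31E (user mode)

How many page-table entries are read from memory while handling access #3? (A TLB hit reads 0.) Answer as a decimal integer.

Walk each access:
#0 VA=0x443412150 (w,user):
  lvl0: tbl 0x38, slot 17 ⇒ 0x3B007 (P1/RW1/US1/PS0)
  lvl1: tbl 0x3B, slot 26 ⇒ 0x3D007 (P1/RW1/US1/PS0)
  lvl2: tbl 0x3D, slot 18 ⇒ 0x3E007 (P1/RW1/US1/PS0)
  ⇒ phys 0x3E150  [3 reads]
#1 VA=0x242A09635 (r,kernel):
  lvl0: tbl 0x38, slot 9 ⇒ 0x41007 (P1/RW1/US1/PS0)
  lvl1: tbl 0x41, slot 21 ⇒ 0x42007 (P1/RW1/US1/PS0)
  lvl2: tbl 0x42, slot 9 ⇒ 0x46007 (P1/RW1/US1/PS0)
  ⇒ phys 0x46635  [3 reads]
#2 VA=0x48121B4BB (w,user):
  lvl0: tbl 0x38, slot 18 ⇒ 0x49007 (P1/RW1/US1/PS0)
  lvl1: tbl 0x49, slot 9 ⇒ 0x4A007 (P1/RW1/US1/PS0)
  lvl2: tbl 0x4A, slot 27 ⇒ 0x4B007 (P1/RW1/US1/PS0)
  ⇒ phys 0x4B4BB  [3 reads]
#3 VA=0x2C121B31E (r,user):
  lvl0: tbl 0x38, slot 11 ⇒ 0x4F007 (P1/RW1/US1/PS0)
  lvl1: tbl 0x4F, slot 9 ⇒ 0x51007 (P1/RW1/US1/PS0)
  lvl2: tbl 0x51, slot 27 ⇒ 0x54007 (P1/RW1/US1/PS0)
  ⇒ phys 0x5431E  [3 reads]

Entries read for #3: 3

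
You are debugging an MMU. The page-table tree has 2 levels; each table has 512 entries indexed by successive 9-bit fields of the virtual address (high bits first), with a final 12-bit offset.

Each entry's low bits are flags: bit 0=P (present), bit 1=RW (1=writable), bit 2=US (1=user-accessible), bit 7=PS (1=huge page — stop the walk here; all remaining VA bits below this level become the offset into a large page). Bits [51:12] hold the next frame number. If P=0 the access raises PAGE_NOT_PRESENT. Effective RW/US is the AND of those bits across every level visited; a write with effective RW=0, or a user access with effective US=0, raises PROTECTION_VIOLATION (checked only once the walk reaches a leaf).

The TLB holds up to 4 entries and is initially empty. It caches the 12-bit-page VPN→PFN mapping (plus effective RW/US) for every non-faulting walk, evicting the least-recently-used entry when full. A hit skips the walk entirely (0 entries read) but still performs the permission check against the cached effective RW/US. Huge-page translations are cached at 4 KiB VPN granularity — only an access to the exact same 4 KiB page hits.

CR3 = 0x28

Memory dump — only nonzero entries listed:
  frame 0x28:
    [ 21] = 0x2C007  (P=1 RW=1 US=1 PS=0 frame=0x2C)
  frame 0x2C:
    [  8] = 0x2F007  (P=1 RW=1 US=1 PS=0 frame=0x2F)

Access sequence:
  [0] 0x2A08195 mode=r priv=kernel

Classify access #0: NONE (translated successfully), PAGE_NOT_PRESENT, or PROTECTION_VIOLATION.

Trace:
#0 VA=0x2A08195 (r,kernel):
  L0: frame=0x28 idx=21 entry=0x2C007 [P=1 RW=1 US=1 PS=0]
  L1: frame=0x2C idx=8 entry=0x2F007 [P=1 RW=1 US=1 PS=0]
  ⇒ phys 0x2F195  [2 reads]

Access #0 fault: NONE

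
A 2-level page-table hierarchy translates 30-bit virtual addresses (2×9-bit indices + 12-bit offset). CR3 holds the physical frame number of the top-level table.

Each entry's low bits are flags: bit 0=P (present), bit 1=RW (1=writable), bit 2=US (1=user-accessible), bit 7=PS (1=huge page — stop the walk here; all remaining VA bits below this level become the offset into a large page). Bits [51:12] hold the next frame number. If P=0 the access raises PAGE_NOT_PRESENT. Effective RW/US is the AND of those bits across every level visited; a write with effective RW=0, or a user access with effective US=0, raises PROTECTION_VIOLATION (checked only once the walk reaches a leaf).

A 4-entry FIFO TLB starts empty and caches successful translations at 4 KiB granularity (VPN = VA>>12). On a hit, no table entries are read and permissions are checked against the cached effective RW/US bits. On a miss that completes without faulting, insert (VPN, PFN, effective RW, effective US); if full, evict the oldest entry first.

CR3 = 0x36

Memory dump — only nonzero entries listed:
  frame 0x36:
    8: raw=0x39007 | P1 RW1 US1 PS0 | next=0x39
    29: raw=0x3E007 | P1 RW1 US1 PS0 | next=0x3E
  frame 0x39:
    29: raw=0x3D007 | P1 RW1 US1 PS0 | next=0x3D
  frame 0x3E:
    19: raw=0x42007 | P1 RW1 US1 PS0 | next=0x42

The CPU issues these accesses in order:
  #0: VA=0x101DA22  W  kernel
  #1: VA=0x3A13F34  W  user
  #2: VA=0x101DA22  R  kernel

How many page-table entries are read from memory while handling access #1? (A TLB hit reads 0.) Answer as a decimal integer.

Per-access translation:
#0 VA=0x101DA22 (w,kernel):
  lvl0: tbl 0x36, slot 8 ⇒ 0x39007 (P1/RW1/US1/PS0)
  lvl1: tbl 0x39, slot 29 ⇒ 0x3D007 (P1/RW1/US1/PS0)
  ⇒ phys 0x3DA22  [2 reads]
#1 VA=0x3A13F34 (w,user):
  lvl0: tbl 0x36, slot 29 ⇒ 0x3E007 (P1/RW1/US1/PS0)
  lvl1: tbl 0x3E, slot 19 ⇒ 0x42007 (P1/RW1/US1/PS0)
  ⇒ phys 0x42F34  [2 reads]
#2 VA=0x101DA22 (r,kernel):
  TLB hit vpn=0x101D → PA=0x3DA22

Entries read for #1: 2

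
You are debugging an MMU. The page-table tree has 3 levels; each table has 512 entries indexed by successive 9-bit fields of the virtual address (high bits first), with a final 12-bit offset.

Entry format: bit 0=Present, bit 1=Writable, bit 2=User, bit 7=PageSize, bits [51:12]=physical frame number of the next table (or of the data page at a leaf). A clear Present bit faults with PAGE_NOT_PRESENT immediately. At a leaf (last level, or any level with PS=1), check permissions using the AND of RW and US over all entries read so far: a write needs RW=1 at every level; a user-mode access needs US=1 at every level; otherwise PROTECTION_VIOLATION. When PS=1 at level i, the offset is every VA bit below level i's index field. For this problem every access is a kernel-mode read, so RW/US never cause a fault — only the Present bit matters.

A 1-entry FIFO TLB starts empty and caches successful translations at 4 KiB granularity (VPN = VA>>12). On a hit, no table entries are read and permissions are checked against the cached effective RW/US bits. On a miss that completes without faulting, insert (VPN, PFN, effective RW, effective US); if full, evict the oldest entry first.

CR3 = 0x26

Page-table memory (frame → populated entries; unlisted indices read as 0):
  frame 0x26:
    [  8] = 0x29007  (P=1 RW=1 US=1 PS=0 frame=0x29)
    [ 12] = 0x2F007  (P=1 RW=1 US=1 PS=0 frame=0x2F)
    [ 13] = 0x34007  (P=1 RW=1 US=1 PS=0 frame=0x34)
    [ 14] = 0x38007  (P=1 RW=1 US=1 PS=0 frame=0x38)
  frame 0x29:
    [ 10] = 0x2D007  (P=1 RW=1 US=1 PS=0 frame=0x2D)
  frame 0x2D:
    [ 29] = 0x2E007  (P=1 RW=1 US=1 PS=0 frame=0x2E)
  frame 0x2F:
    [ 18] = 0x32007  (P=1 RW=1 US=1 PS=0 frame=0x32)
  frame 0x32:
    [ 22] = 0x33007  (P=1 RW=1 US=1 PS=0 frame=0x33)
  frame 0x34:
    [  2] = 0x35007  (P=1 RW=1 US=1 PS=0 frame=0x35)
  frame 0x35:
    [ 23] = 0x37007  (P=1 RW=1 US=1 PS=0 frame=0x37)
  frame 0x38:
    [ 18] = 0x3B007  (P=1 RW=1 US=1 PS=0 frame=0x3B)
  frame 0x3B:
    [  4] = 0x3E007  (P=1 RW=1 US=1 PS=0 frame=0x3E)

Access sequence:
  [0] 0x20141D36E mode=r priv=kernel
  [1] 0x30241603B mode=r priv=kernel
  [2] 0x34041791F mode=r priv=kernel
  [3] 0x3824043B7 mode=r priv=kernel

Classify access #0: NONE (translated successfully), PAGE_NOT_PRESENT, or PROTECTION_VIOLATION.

Walk each access:
#0 VA=0x20141D36E (r,kernel):
  L0: frame=0x26 idx=8 entry=0x29007 [P=1 RW=1 US=1 PS=0]
  L1: frame=0x29 idx=10 entry=0x2D007 [P=1 RW=1 US=1 PS=0]
  L2: frame=0x2D idx=29 entry=0x2E007 [P=1 RW=1 US=1 PS=0]
  → PA=0x2E36E  (3 entries read)
#1 VA=0x30241603B (r,kernel):
  L0: frame=0x26 idx=12 entry=0x2F007 [P=1 RW=1 US=1 PS=0]
  L1: frame=0x2F idx=18 entry=0x32007 [P=1 RW=1 US=1 PS=0]
  L2: frame=0x32 idx=22 entry=0x33007 [P=1 RW=1 US=1 PS=0]
  → PA=0x3303B  (3 entries read)
#2 VA=0x34041791F (r,kernel):
  L0: frame=0x26 idx=13 entry=0x34007 [P=1 RW=1 US=1 PS=0]
  L1: frame=0x34 idx=2 entry=0x35007 [P=1 RW=1 US=1 PS=0]
  L2: frame=0x35 idx=23 entry=0x37007 [P=1 RW=1 US=1 PS=0]
  → PA=0x3791F  (3 entries read)
#3 VA=0x3824043B7 (r,kernel):
  L0: frame=0x26 idx=14 entry=0x38007 [P=1 RW=1 US=1 PS=0]
  L1: frame=0x38 idx=18 entry=0x3B007 [P=1 RW=1 US=1 PS=0]
  L2: frame=0x3B idx=4 entry=0x3E007 [P=1 RW=1 US=1 PS=0]
  → PA=0x3E3B7  (3 entries read)

Access #0 fault: NONE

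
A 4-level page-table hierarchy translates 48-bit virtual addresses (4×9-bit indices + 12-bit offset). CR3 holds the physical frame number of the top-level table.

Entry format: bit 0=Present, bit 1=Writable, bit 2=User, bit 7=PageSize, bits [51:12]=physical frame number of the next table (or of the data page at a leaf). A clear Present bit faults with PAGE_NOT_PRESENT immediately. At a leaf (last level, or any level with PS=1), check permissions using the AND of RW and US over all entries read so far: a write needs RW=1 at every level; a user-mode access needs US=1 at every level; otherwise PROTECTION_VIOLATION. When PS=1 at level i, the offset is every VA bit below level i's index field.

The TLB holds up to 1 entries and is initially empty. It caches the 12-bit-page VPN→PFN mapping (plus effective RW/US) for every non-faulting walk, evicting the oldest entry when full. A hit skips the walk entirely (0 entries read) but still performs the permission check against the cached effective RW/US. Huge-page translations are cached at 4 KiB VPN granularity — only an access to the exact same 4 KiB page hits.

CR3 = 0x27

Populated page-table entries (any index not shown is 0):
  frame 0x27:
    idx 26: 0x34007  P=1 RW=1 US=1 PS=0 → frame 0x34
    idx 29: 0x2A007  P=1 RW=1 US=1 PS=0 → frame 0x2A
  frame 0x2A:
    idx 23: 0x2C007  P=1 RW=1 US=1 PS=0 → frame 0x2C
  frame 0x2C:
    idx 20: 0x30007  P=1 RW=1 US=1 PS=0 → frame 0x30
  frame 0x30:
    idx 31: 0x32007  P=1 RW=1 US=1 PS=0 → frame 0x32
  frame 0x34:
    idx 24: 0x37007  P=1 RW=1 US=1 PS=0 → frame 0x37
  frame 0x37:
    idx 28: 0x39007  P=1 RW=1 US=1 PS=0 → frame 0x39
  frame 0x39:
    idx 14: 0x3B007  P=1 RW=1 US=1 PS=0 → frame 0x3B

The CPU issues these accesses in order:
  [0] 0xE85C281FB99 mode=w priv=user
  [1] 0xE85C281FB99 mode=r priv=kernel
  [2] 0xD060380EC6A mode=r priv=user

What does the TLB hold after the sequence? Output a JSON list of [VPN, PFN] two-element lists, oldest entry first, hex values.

Trace:
#0 VA=0xE85C281FB99 (w,user):
  lvl0: tbl 0x27, slot 29 ⇒ 0x2A007 (P1/RW1/US1/PS0)
  lvl1: tbl 0x2A, slot 23 ⇒ 0x2C007 (P1/RW1/US1/PS0)
  lvl2: tbl 0x2C, slot 20 ⇒ 0x30007 (P1/RW1/US1/PS0)
  lvl3: tbl 0x30, slot 31 ⇒ 0x32007 (P1/RW1/US1/PS0)
  → PA=0x32B99  (4 entries read)
#1 VA=0xE85C281FB99 (r,kernel):
  TLB hit vpn=0xE85C281F → PA=0x32B99
#2 VA=0xD060380EC6A (r,user):
  lvl0: tbl 0x27, slot 26 ⇒ 0x34007 (P1/RW1/US1/PS0)
  lvl1: tbl 0x34, slot 24 ⇒ 0x37007 (P1/RW1/US1/PS0)
  lvl2: tbl 0x37, slot 28 ⇒ 0x39007 (P1/RW1/US1/PS0)
  lvl3: tbl 0x39, slot 14 ⇒ 0x3B007 (P1/RW1/US1/PS0)
  → PA=0x3BC6A  (4 entries read)

TLB: [["0xD060380E", "0x3B"]]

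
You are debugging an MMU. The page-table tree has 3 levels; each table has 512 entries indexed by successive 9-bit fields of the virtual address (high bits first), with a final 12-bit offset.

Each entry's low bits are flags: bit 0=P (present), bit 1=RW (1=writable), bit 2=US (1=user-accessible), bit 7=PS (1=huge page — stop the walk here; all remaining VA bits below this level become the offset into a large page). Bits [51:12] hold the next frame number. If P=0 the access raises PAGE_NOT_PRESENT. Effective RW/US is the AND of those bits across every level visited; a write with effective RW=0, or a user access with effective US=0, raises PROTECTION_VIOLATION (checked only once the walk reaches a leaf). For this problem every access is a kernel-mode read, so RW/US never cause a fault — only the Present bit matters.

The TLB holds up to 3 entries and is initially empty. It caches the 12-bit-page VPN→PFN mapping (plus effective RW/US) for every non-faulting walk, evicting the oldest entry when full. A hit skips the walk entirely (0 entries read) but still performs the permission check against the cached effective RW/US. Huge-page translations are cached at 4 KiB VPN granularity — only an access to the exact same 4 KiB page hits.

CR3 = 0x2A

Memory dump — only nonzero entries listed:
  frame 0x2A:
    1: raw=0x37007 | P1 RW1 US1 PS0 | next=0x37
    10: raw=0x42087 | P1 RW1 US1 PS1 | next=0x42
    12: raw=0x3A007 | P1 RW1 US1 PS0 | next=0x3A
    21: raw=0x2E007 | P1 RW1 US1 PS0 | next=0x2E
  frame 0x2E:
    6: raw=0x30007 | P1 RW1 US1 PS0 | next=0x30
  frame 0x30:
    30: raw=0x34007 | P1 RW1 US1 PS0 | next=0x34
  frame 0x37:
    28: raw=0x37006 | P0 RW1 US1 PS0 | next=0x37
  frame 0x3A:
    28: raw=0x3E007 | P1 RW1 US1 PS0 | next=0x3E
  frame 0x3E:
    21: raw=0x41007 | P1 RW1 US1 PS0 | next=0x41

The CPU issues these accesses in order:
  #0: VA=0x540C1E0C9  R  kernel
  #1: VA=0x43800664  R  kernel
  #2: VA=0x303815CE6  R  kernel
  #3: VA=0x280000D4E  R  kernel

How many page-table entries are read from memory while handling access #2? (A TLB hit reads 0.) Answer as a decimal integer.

Walk each access:
#0 VA=0x540C1E0C9 (r,kernel):
  L0: frame=0x2A idx=21 entry=0x2E007 [P=1 RW=1 US=1 PS=0]
  L1: frame=0x2E idx=6 entry=0x30007 [P=1 RW=1 US=1 PS=0]
  L2: frame=0x30 idx=30 entry=0x34007 [P=1 RW=1 US=1 PS=0]
  ✓ 0x340C9  — 3 lookups
#1 VA=0x43800664 (r,kernel):
  L0: frame=0x2A idx=1 entry=0x37007 [P=1 RW=1 US=1 PS=0]
  L1: frame=0x37 idx=28 entry=0x37006 [P=0 RW=1 US=1 PS=0]
  → PAGE_NOT_PRESENT  (2 entries read)
#2 VA=0x303815CE6 (r,kernel):
  L0: frame=0x2A idx=12 entry=0x3A007 [P=1 RW=1 US=1 PS=0]
  L1: frame=0x3A idx=28 entry=0x3E007 [P=1 RW=1 US=1 PS=0]
  L2: frame=0x3E idx=21 entry=0x41007 [P=1 RW=1 US=1 PS=0]
  ✓ 0x41CE6  — 3 lookups
#3 VA=0x280000D4E (r,kernel):
  L0: frame=0x2A idx=10 entry=0x42087 [P=1 RW=1 US=1 PS=1]
  ✓ 0x42D4E (huge @L0)  — 1 lookups

Entries read for #2: 3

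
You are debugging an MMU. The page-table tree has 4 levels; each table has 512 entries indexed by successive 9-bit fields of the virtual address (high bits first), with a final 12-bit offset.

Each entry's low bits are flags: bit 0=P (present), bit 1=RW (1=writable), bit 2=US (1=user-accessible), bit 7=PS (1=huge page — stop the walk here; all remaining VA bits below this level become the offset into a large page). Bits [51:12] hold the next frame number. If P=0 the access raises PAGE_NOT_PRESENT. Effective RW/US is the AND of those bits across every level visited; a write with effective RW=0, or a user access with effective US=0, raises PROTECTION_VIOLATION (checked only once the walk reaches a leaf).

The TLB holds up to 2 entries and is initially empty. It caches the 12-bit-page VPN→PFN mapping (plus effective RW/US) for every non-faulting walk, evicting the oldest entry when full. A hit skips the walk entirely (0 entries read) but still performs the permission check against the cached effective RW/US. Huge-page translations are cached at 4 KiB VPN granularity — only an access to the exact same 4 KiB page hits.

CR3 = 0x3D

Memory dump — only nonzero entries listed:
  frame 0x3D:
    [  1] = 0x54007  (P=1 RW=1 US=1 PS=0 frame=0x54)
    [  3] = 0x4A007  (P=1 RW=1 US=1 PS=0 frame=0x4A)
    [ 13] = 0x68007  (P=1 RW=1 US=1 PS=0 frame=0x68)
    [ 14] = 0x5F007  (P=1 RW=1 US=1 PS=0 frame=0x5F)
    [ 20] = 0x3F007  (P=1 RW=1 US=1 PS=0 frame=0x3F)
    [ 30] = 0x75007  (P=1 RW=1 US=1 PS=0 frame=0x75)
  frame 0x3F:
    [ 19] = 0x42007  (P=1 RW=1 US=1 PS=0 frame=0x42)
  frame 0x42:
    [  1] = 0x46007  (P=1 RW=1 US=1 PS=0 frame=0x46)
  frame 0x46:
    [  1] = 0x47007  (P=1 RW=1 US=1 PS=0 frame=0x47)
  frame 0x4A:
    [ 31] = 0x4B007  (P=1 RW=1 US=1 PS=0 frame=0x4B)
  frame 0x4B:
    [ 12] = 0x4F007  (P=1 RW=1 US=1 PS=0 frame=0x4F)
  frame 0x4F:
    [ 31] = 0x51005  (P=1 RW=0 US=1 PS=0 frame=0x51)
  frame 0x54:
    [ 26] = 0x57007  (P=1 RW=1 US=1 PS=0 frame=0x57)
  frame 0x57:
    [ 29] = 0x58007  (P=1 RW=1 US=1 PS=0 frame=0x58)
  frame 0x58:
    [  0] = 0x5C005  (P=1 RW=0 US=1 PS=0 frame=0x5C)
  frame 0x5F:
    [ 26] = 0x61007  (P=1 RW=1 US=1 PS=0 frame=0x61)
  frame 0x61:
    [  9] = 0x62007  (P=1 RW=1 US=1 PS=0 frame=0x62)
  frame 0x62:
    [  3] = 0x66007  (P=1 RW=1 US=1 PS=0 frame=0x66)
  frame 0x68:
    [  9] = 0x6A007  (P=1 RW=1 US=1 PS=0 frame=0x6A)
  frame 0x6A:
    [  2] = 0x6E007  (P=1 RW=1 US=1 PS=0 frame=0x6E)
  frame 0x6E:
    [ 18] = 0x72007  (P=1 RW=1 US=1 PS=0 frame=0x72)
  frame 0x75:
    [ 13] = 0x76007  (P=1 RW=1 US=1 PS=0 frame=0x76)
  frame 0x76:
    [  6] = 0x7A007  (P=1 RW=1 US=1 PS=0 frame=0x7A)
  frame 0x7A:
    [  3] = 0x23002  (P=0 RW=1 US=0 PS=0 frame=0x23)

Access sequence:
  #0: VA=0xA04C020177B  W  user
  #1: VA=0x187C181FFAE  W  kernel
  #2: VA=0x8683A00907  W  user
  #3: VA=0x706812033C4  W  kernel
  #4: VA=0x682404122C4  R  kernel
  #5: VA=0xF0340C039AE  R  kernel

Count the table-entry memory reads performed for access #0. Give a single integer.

Per-access translation:
#0 VA=0xA04C020177B (w,user):
  L0: frame=0x3D idx=20 entry=0x3F007 [P=1 RW=1 US=1 PS=0]
  L1: frame=0x3F idx=19 entry=0x42007 [P=1 RW=1 US=1 PS=0]
  L2: frame=0x42 idx=1 entry=0x46007 [P=1 RW=1 US=1 PS=0]
  L3: frame=0x46 idx=1 entry=0x47007 [P=1 RW=1 US=1 PS=0]
  ✓ 0x4777B  — 4 lookups
#1 VA=0x187C181FFAE (w,kernel):
  L0: frame=0x3D idx=3 entry=0x4A007 [P=1 RW=1 US=1 PS=0]
  L1: frame=0x4A idx=31 entry=0x4B007 [P=1 RW=1 US=1 PS=0]
  L2: frame=0x4B idx=12 entry=0x4F007 [P=1 RW=1 US=1 PS=0]
  L3: frame=0x4F idx=31 entry=0x51005 [P=1 RW=0 US=1 PS=0]
  → PROTECTION_VIOLATION  (4 entries read)
#2 VA=0x8683A00907 (w,user):
  L0: frame=0x3D idx=1 entry=0x54007 [P=1 RW=1 US=1 PS=0]
  L1: frame=0x54 idx=26 entry=0x57007 [P=1 RW=1 US=1 PS=0]
  L2: frame=0x57 idx=29 entry=0x58007 [P=1 RW=1 US=1 PS=0]
  L3: frame=0x58 idx=0 entry=0x5C005 [P=1 RW=0 US=1 PS=0]
  → PROTECTION_VIOLATION  (4 entries read)
#3 VA=0x706812033C4 (w,kernel):
  L0: frame=0x3D idx=14 entry=0x5F007 [P=1 RW=1 US=1 PS=0]
  L1: frame=0x5F idx=26 entry=0x61007 [P=1 RW=1 US=1 PS=0]
  L2: frame=0x61 idx=9 entry=0x62007 [P=1 RW=1 US=1 PS=0]
  L3: frame=0x62 idx=3 entry=0x66007 [P=1 RW=1 US=1 PS=0]
  ✓ 0x663C4  — 4 lookups
#4 VA=0x682404122C4 (r,kernel):
  L0: frame=0x3D idx=13 entry=0x68007 [P=1 RW=1 US=1 PS=0]
  L1: frame=0x68 idx=9 entry=0x6A007 [P=1 RW=1 US=1 PS=0]
  L2: frame=0x6A idx=2 entry=0x6E007 [P=1 RW=1 US=1 PS=0]
  L3: frame=0x6E idx=18 entry=0x72007 [P=1 RW=1 US=1 PS=0]
  ✓ 0x722C4  — 4 lookups
#5 VA=0xF0340C039AE (r,kernel):
  L0: frame=0x3D idx=30 entry=0x75007 [P=1 RW=1 US=1 PS=0]
  L1: frame=0x75 idx=13 entry=0x76007 [P=1 RW=1 US=1 PS=0]
  L2: frame=0x76 idx=6 entry=0x7A007 [P=1 RW=1 US=1 PS=0]
  L3: frame=0x7A idx=3 entry=0x23002 [P=0 RW=1 US=0 PS=0]
  → PAGE_NOT_PRESENT  (4 entries read)

Entries read for #0: 4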